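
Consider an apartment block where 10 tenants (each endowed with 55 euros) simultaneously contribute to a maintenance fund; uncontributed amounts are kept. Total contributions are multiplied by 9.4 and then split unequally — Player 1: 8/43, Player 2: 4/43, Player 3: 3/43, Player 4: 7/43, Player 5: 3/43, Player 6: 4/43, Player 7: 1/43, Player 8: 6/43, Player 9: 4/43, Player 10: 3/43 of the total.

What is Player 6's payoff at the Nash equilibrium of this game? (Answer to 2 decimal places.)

For player j, contributing a unit is worthwhile iff 9.4 × (j's share) ≥ 1, i.e. iff j's share is at least 0.1064.
The shares above 0.1064 belong to Player 1, Player 4 and Player 8, contributing 55 each; the remaining 7 contribute 0. Total contributed: 165.
Player 6 keeps 55 and receives 9.4 × 165 × 4/43 = 144.28 from the maintenance fund, for a payoff of 199.28.

199.28 euros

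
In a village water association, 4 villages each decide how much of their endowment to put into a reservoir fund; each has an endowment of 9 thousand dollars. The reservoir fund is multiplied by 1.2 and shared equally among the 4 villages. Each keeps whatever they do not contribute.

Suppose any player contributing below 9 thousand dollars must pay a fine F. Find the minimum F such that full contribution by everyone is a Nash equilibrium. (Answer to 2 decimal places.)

Given the others contribute fully, the best deviation is to contribute 0 (any partial contribution still incurs the fine and gives up units whose private return 0.3000 is below 1).
Deviating from 9 to 0 saves 9 thousand dollars but forfeits the deviator's share of the drop in the reservoir fund: 1.2/4 × 9 = 2.70.
So the deviation gain is 9 − 2.70 = 6.30, and the fine must be at least 6.30 thousand dollars to wipe it out.

6.30 thousand dollars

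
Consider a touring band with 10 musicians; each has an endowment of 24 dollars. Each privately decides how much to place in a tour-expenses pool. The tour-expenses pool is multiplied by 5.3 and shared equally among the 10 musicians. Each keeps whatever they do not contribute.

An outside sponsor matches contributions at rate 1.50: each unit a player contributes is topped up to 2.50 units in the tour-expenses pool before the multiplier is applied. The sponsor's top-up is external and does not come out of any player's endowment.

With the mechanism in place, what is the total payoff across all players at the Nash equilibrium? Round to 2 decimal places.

Under the mechanism each unit contributed yields 5.3 × 2.50 / 10 = 1.3250 back to its contributor per unit of net cost, which exceeds 1, making full contribution the dominant choice for everyone.
At the Nash equilibrium everyone contributes 24. Group total payoff = 5.3 × 2.50 × 240 = 3180.00.

3180.00 dollars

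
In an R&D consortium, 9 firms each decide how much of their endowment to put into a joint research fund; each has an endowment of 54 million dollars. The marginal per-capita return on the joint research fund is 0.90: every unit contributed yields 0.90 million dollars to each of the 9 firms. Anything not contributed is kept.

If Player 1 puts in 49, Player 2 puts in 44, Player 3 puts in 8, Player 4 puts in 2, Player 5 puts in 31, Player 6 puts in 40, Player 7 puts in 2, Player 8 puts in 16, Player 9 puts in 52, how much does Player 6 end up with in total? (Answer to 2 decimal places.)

233.60 million dollars

Total contributed: 49 + 44 + 8 + 2 + 31 + 40 + 2 + 16 + 52 = 244.
Each receives 0.90 × 244 = 219.60 from the joint research fund.
Player 6 keeps 54 − 40 = 14, so Player 6's payoff is 14 + 219.60 = 233.60.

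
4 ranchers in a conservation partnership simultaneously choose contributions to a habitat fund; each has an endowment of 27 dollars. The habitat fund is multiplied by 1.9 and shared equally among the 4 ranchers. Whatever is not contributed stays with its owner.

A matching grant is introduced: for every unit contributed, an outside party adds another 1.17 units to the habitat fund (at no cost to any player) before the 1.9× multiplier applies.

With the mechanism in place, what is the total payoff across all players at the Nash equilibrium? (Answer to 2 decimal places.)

The effective private return per unit is now 1.9 × 2.17 / 4 = 1.0308 > 1, so every player's dominant strategy flips to full contribution.
So the Nash equilibrium is full contribution by all 4; the group earns 1.9 × 2.17 × 108 = 445.28.

445.28 dollars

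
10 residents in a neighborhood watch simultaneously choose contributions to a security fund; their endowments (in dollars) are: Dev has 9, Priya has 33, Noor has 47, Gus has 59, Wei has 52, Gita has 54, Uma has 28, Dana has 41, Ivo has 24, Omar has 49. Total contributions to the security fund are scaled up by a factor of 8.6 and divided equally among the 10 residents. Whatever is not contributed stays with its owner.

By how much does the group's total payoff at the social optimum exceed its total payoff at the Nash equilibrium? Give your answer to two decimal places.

The private return per contributed unit is 8.6/10 = 0.8600 < 1 for every player regardless of endowment, so the Nash equilibrium is zero contribution and the group total is Σ E_j = 9 + 33 + 47 + 59 + 52 + 54 + 28 + 41 + 24 + 49 = 396.
Each contributed unit returns 8.600 to the group, so the social optimum is full contribution by everyone: group total = 8.600 × 396 = 3405.60.
Efficiency loss = (8.600 − 1) × 396 = 3009.60.

3009.60 dollars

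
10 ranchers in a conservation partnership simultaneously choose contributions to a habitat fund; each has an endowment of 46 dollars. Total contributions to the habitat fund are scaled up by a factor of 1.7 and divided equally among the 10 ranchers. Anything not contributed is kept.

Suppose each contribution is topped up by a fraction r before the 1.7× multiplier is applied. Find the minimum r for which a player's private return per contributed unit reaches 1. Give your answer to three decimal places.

4.882

With matching at rate r, one contributed unit becomes (1 + r) in the habitat fund and returns 1.7 × (1 + r) / 10 to the contributor.
Setting this equal to 1: 1 + r = 10/1.7 = 5.8824.
So the minimum matching rate is r = 5.8824 − 1 = 4.882.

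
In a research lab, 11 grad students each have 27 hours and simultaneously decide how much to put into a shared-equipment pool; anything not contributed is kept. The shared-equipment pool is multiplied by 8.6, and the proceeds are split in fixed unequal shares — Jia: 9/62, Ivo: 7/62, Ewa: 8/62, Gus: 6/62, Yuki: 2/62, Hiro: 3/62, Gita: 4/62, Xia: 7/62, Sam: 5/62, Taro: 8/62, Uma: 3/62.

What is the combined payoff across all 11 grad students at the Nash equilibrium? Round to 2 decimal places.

912.60 hours

A player with share s gets back 8.6·s per unit contributed, so full contribution is dominant for anyone with s > 1/8.6 = 0.1163 and zero contribution is dominant for anyone below.
The shares above 0.1163 belong to Jia, Ewa and Taro, contributing 27 each; the remaining 8 contribute 0. Total contributed: 81.
The shared-equipment pool pays out 8.6 × 81 = 696.60 in total (split across the unequal shares, but the aggregate is all that matters for the group sum).
The 8 free-riders keep 27 each, adding 216. Group total = 216 + 696.60 = 912.60.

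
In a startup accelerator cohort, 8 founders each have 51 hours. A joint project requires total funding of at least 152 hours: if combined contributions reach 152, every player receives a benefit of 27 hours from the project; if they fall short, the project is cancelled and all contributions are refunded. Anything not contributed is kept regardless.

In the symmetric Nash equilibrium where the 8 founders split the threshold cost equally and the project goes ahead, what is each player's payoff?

Equal share of the threshold: 152/8 = 19.
At this profile no one gains by cutting their contribution: any cut drops the total below 152, the project is cancelled, contributions are refunded, and the deviator ends with 51, which is less than 51 − 19 + 27 = 59. Contributing more than 19 just wastes the excess. So contributing exactly 19 is a best response.
Each player's payoff: 51 − 19 + 27 = 59.

59 hours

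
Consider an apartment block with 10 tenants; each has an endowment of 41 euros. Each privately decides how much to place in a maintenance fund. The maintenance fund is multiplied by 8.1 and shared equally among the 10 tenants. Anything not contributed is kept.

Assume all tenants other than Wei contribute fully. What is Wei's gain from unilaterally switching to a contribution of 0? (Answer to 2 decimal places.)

Switching from a contribution of 41 to 0 lets Wei keep an extra 41 euros, but lowers the maintenance fund by 41, which costs Wei their own share of that drop: 8.1/10 × 41 = 33.21.
Net gain = 41 − 33.21 = 7.79. The private return per contributed unit (0.8100) is below 1, so free-riding is indeed the best response regardless of what the others do.

7.79 euros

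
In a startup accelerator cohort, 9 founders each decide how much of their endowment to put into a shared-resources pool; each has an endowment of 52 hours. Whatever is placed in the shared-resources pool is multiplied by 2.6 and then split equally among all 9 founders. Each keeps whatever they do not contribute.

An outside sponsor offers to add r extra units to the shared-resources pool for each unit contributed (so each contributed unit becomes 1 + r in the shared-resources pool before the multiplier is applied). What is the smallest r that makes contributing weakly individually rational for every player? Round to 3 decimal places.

With matching at rate r, one contributed unit becomes (1 + r) in the shared-resources pool and returns 2.6 × (1 + r) / 9 to the contributor.
Setting this equal to 1: 1 + r = 9/2.6 = 3.4615.
So the minimum matching rate is r = 3.4615 − 1 = 2.462.

2.462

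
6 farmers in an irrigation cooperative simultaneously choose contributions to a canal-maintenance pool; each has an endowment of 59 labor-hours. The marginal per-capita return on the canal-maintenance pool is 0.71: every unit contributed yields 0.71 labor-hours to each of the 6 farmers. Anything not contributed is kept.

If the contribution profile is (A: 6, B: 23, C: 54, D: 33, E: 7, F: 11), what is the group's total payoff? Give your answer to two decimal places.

790.84 labor-hours

Total contributed: 6 + 23 + 54 + 33 + 7 + 11 = 134; total kept: 6 × 59 − 134 = 220.
The canal-maintenance pool pays out 0.71 × 6 × 134 = 570.84 in aggregate.
Group total = 220 + 570.84 = 790.84.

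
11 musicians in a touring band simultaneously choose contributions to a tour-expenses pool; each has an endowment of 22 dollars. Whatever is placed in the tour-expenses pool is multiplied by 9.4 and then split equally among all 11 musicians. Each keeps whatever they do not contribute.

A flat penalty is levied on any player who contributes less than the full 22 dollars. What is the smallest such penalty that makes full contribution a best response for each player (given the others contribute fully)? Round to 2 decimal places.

Given the others contribute fully, the best deviation is to contribute 0 (any partial contribution still incurs the fine and gives up units whose private return 0.8545 is below 1).
Deviating from 22 to 0 saves 22 dollars but forfeits the deviator's share of the drop in the tour-expenses pool: 9.4/11 × 22 = 18.80.
So the deviation gain is 22 − 18.80 = 3.20, and the fine must be at least 3.20 dollars to wipe it out.

3.20 dollars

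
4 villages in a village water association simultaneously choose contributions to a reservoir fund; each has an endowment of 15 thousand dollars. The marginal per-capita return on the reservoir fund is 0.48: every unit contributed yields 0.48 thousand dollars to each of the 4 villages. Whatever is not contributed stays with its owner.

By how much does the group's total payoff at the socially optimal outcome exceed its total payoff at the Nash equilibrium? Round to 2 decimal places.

The private return per contributed unit is 0.48 < 1, so contributing 0 is dominant for every player. At the Nash equilibrium everyone keeps their 15, and the group total is 4 × 15 = 60.
Each contributed unit returns 1.920 to the group as a whole (0.48 to each of 4 players), which exceeds 1, so the social optimum is full contribution: group total = 1.920 × 60 = 115.20.
Efficiency loss = 115.20 − 60 = 55.20.

55.20 thousand dollars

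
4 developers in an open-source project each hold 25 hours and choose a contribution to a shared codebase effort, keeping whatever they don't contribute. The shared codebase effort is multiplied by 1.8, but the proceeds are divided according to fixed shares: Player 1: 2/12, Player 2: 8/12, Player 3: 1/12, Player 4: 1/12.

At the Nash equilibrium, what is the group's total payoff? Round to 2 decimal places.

A player with share s gets back 1.8·s per unit contributed, so full contribution is dominant for anyone with s > 1/1.8 = 0.5556 and zero contribution is dominant for anyone below.
Player 2 alone (share 8/12) is above the threshold, contributing 25; the remaining 3 contribute 0. Total contributed: 25.
The shared codebase effort pays out 1.8 × 25 = 45.00 in total (split across the unequal shares, but the aggregate is all that matters for the group sum).
The 3 free-riders keep 25 each, adding 75. Group total = 75 + 45.00 = 120.00.

120.00 hours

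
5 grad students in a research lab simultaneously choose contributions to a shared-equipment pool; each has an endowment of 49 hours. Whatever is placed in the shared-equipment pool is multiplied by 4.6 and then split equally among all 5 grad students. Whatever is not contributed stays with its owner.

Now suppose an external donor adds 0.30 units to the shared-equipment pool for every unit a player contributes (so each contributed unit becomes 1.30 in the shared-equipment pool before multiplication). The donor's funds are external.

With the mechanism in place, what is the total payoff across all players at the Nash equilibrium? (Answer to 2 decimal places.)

Under the mechanism each unit contributed yields 4.6 × 1.30 / 5 = 1.1960 back to its contributor per unit of net cost, which exceeds 1, making full contribution the dominant choice for everyone.
So the Nash equilibrium is full contribution by all 5; the group earns 4.6 × 1.30 × 245 = 1465.10.

1465.10 hours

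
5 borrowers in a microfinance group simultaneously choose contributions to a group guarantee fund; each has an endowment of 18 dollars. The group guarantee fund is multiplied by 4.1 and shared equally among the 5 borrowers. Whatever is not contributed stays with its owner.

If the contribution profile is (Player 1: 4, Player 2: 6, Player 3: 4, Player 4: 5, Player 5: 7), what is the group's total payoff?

Total contributed: 4 + 6 + 4 + 5 + 7 = 26; total kept: 5 × 18 − 26 = 64.
The group guarantee fund pays out 4.1 × 26 = 106.60 in aggregate.
Group total = 64 + 106.60 = 170.60.

170.60 dollars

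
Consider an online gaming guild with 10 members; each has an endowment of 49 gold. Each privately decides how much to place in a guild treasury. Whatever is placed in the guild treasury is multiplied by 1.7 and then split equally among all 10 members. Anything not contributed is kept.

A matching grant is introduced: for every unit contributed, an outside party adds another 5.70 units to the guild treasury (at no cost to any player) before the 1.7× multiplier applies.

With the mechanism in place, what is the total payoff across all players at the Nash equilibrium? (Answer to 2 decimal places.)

5581.10 gold

The effective private return per unit is now 1.7 × 6.70 / 10 = 1.1390 > 1, so every player's dominant strategy flips to full contribution.
So the Nash equilibrium is full contribution by all 10; the group earns 1.7 × 6.70 × 490 = 5581.10.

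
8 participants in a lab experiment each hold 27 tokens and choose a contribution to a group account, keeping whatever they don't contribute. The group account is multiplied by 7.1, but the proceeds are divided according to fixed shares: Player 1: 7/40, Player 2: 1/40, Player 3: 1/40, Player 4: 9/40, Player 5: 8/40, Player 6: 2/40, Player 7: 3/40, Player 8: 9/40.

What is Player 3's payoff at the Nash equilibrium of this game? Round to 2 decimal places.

Player j's private return per contributed unit is 7.1 × (j's share). Contributing is weakly dominant for j when that share is at least 1/7.1 = 0.1408, and contributing 0 is dominant otherwise.
The shares above 0.1408 belong to Player 1, Player 4, Player 5 and Player 8, contributing 27 each; the remaining 4 contribute 0. Total contributed: 108.
Player 3 keeps 27 and receives 7.1 × 108 × 1/40 = 19.17 from the group account, for a payoff of 46.17.

46.17 tokens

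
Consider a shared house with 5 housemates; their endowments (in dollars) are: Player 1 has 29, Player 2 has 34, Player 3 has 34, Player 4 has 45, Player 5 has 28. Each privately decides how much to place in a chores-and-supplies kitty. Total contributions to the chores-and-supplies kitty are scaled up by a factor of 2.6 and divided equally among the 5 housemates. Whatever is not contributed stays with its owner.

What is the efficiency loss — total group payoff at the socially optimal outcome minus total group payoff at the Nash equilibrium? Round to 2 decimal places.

The private return per contributed unit is 2.6/5 = 0.5200 < 1 for every player regardless of endowment, so the Nash equilibrium is zero contribution and the group total is Σ E_j = 29 + 34 + 34 + 45 + 28 = 170.
Each contributed unit returns 2.600 to the group, so the social optimum is full contribution by everyone: group total = 2.600 × 170 = 442.00.
Efficiency loss = (2.600 − 1) × 170 = 272.00.

272.00 dollars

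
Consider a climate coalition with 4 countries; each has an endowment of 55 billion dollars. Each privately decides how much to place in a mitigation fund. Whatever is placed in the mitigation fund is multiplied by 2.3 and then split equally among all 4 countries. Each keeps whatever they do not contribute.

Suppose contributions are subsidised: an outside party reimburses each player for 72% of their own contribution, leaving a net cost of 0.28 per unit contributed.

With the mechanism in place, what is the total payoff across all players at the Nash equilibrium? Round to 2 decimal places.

664.40 billion dollars

With the mechanism, a contributed unit returns (2.3/4) / 0.28 = 2.0536 per unit of net cost to the contributor — now above 1 — so contributing fully is weakly dominant for every player.
At the Nash equilibrium everyone contributes 55. Group total payoff = 4 × (55 × 0.72 + 2.3 × 55) = 664.40.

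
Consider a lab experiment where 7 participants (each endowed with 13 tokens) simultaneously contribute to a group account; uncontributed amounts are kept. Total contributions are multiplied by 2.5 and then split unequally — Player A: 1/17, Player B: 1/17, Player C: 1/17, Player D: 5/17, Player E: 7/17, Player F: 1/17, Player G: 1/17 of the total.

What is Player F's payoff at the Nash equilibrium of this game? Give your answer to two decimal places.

Player j's private return per contributed unit is 2.5 × (j's share). Contributing is weakly dominant for j when that share is at least 1/2.5 = 0.4000, and contributing 0 is dominant otherwise.
Player E alone (share 7/17) is above the threshold, contributing 13; the remaining 6 contribute 0. Total contributed: 13.
Player F keeps 13 and receives 2.5 × 13 × 1/17 = 1.91 from the group account, for a payoff of 14.91.

14.91 tokens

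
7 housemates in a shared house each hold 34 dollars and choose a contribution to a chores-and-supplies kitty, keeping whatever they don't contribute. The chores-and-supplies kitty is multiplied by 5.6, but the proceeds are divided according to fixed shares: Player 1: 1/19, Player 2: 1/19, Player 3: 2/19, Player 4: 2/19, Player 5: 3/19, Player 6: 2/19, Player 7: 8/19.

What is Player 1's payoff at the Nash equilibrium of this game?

A player with share s gets back 5.6·s per unit contributed, so full contribution is dominant for anyone with s > 1/5.6 = 0.1786 and zero contribution is dominant for anyone below.
The only share above 0.1786 is Player 7's 8/19, contributing 34; the remaining 6 contribute 0. Total contributed: 34.
Player 1 keeps 34 and receives 5.6 × 34 × 1/19 = 10.02 from the chores-and-supplies kitty, for a payoff of 44.02.

44.02 dollars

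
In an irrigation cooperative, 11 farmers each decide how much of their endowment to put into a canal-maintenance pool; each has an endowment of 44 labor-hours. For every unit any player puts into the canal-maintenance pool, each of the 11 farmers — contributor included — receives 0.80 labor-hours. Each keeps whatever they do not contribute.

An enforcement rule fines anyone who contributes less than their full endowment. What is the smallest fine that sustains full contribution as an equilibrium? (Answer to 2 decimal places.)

Given the others contribute fully, the best deviation is to contribute 0 (any partial contribution still incurs the fine and gives up units whose private return 0.80 is below 1).
Deviating from 44 to 0 saves 44 labor-hours but forfeits the deviator's share of the drop in the canal-maintenance pool: 0.80 × 44 = 35.20.
So the deviation gain is 44 − 35.20 = 8.80, and the fine must be at least 8.80 labor-hours to wipe it out.

8.80 labor-hours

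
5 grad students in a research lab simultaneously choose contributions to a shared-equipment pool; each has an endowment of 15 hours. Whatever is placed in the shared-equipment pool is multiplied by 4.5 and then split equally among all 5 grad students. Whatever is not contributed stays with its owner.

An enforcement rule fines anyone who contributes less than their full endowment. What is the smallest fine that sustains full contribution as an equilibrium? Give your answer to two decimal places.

Given the others contribute fully, the best deviation is to contribute 0 (any partial contribution still incurs the fine and gives up units whose private return 0.9000 is below 1).
Deviating from 15 to 0 saves 15 hours but forfeits the deviator's share of the drop in the shared-equipment pool: 4.5/5 × 15 = 13.50.
So the deviation gain is 15 − 13.50 = 1.50, and the fine must be at least 1.50 hours to wipe it out.

1.50 hours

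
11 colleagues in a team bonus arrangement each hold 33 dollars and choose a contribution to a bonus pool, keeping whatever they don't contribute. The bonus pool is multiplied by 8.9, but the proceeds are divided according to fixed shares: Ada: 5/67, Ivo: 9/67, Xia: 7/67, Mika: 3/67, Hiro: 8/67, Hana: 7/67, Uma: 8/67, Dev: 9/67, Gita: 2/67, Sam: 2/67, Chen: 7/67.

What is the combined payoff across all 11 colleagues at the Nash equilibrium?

1405.80 dollars

A player with share s gets back 8.9·s per unit contributed, so full contribution is dominant for anyone with s > 1/8.9 = 0.1124 and zero contribution is dominant for anyone below.
Ivo, Hiro, Uma and Dev are above the threshold, contributing 33 each; the remaining 7 contribute 0. Total contributed: 132.
The bonus pool pays out 8.9 × 132 = 1174.80 in total (split across the unequal shares, but the aggregate is all that matters for the group sum).
The 7 free-riders keep 33 each, adding 231. Group total = 231 + 1174.80 = 1405.80.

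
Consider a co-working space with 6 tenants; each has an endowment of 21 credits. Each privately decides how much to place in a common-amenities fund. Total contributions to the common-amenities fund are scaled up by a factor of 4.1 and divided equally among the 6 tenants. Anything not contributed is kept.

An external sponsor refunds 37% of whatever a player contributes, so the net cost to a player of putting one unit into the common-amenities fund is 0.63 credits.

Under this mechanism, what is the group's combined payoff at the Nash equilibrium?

563.22 credits

The effective private return per unit is now (4.1/6) / 0.63 = 1.0847 > 1, so every player's dominant strategy flips to full contribution.
So the Nash equilibrium is full contribution by all 6; the group earns 6 × (21 × 0.37 + 4.1 × 21) = 563.22.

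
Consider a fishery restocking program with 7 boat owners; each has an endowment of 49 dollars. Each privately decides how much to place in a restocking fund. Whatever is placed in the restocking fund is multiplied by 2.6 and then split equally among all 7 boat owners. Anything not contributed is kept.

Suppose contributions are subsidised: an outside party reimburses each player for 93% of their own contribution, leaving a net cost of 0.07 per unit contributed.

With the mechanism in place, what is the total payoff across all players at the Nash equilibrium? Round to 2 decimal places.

With the mechanism, a contributed unit returns (2.6/7) / 0.07 = 5.3061 per unit of net cost to the contributor — now above 1 — so contributing fully is weakly dominant for every player.
At the Nash equilibrium everyone contributes 49. Group total payoff = 7 × (49 × 0.93 + 2.6 × 49) = 1210.79.

1210.79 dollars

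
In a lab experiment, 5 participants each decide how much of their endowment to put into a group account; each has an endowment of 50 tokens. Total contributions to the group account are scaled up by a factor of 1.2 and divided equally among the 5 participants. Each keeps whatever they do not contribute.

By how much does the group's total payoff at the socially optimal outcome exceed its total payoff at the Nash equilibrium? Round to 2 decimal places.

50.00 tokens

Each contributed unit returns 1.2/5 = 0.2400 to its contributor — below 1 — so contributing 0 is dominant for every player. At the Nash equilibrium everyone keeps their 50, and the group total is 5 × 50 = 250.
Each contributed unit returns 1.200 to the group as a whole (0.2400 to each of 5 players), which exceeds 1, so the social optimum is full contribution: group total = 1.200 × 250 = 300.00.
Efficiency loss = 300.00 − 250 = 50.00.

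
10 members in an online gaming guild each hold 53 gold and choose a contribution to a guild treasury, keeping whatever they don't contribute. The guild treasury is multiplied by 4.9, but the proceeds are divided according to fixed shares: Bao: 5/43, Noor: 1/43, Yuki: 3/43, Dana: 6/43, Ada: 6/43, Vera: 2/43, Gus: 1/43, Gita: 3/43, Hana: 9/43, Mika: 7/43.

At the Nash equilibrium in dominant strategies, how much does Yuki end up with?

A player with share s gets back 4.9·s per unit contributed, so full contribution is dominant for anyone with s > 1/4.9 = 0.2041 and zero contribution is dominant for anyone below.
Hana alone (share 9/43) is above the threshold, contributing 53; the remaining 9 contribute 0. Total contributed: 53.
Yuki keeps 53 and receives 4.9 × 53 × 3/43 = 18.12 from the guild treasury, for a payoff of 71.12.

71.12 gold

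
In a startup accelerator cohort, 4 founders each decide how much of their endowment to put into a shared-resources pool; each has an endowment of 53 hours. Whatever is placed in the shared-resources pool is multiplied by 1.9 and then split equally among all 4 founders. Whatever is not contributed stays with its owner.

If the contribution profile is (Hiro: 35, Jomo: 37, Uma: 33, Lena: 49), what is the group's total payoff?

Total contributed: 35 + 37 + 33 + 49 = 154; total kept: 4 × 53 − 154 = 58.
The shared-resources pool pays out 1.9 × 154 = 292.60 in aggregate.
Group total = 58 + 292.60 = 350.60.

350.60 hours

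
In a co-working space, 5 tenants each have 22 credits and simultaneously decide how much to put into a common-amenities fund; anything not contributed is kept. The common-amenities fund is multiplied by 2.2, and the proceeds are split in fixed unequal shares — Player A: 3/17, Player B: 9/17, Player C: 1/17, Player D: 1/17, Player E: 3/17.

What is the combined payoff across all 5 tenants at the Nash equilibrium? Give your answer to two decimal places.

136.40 credits

Each unit j contributes comes back to j as 2.2 × (j's share), so j prefers to contribute only if that share exceeds 1/2.2 = 0.4545; otherwise keeping the unit dominates.
Only Player B (9/17) clears that bar, contributing 22; the remaining 4 contribute 0. Total contributed: 22.
The common-amenities fund pays out 2.2 × 22 = 48.40 in total (split across the unequal shares, but the aggregate is all that matters for the group sum).
The 4 free-riders keep 22 each, adding 88. Group total = 88 + 48.40 = 136.40.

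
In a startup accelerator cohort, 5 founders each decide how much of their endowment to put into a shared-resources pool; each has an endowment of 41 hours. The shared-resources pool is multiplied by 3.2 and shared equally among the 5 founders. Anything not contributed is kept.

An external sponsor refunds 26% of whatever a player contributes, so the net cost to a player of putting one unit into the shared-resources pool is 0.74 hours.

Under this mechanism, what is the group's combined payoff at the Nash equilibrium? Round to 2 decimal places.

205.00 hours

With the mechanism, a contributed unit returns (3.2/5) / 0.74 = 0.8649 per unit of net cost — still below 1 — so contributing 0 remains dominant for every player.
At the Nash equilibrium no one contributes; group total payoff = 5 × 41 = 205.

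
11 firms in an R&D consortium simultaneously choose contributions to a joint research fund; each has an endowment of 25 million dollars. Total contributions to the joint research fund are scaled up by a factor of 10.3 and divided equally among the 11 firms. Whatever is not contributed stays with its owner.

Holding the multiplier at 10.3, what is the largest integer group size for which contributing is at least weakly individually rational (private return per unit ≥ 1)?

10

Private return per unit is 10.3/(group size), which is ≥ 1 whenever the group size is ≤ 10.3.
The largest such integer is 10.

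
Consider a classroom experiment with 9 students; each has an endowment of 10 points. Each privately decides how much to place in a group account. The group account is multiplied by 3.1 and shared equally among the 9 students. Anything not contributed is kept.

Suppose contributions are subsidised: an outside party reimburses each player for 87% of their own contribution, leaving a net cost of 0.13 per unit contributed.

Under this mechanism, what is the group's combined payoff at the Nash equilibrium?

357.30 points

The effective private return per unit is now (3.1/9) / 0.13 = 2.6496 > 1, so every player's dominant strategy flips to full contribution.
At the Nash equilibrium everyone contributes 10. Group total payoff = 9 × (10 × 0.87 + 3.1 × 10) = 357.30.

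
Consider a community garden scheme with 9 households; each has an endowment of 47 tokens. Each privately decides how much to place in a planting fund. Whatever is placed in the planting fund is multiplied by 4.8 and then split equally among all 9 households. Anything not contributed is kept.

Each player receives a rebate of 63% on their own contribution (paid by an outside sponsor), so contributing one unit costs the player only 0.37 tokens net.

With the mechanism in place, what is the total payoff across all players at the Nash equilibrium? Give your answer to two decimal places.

2296.89 tokens

The effective private return per unit is now (4.8/9) / 0.37 = 1.4414 > 1, so every player's dominant strategy flips to full contribution.
At the Nash equilibrium everyone contributes 47. Group total payoff = 9 × (47 × 0.63 + 4.8 × 47) = 2296.89.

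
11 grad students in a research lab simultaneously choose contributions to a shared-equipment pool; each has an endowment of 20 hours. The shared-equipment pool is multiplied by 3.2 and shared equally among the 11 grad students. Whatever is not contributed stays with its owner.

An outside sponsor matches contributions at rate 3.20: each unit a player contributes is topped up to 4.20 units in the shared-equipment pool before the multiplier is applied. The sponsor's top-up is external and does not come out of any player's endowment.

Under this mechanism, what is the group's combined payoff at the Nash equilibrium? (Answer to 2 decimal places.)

2956.80 hours

With the mechanism, a contributed unit returns 3.2 × 4.20 / 11 = 1.2218 per unit of net cost to the contributor — now above 1 — so contributing fully is weakly dominant for every player.
So the Nash equilibrium is full contribution by all 11; the group earns 3.2 × 4.20 × 220 = 2956.80.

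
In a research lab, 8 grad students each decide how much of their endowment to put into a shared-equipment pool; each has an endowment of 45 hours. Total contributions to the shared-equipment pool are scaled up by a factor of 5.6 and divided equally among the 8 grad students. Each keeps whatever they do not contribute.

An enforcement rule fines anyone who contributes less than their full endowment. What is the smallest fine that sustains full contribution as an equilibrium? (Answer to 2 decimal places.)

13.50 hours

Given the others contribute fully, the best deviation is to contribute 0 (any partial contribution still incurs the fine and gives up units whose private return 0.7000 is below 1).
Deviating from 45 to 0 saves 45 hours but forfeits the deviator's share of the drop in the shared-equipment pool: 5.6/8 × 45 = 31.50.
So the deviation gain is 45 − 31.50 = 13.50, and the fine must be at least 13.50 hours to wipe it out.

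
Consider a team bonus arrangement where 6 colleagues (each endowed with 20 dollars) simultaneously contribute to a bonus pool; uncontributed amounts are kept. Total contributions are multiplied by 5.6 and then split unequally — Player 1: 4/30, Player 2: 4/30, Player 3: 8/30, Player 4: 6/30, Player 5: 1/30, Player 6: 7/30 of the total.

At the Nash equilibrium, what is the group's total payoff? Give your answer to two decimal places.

396.00 dollars

Each unit j contributes comes back to j as 5.6 × (j's share), so j prefers to contribute only if that share exceeds 1/5.6 = 0.1786; otherwise keeping the unit dominates.
Player 3, Player 4 and Player 6 clear that bar, contributing 20 each; the remaining 3 contribute 0. Total contributed: 60.
The bonus pool pays out 5.6 × 60 = 336.00 in total (split across the unequal shares, but the aggregate is all that matters for the group sum).
The 3 free-riders keep 20 each, adding 60. Group total = 60 + 336.00 = 396.00.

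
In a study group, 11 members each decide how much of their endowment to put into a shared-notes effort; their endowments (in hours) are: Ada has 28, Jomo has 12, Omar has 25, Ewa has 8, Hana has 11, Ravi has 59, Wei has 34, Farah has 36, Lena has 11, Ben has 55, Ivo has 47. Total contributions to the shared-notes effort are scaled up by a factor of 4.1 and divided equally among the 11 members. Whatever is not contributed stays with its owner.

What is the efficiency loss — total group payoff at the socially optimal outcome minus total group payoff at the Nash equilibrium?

The private return per contributed unit is 4.1/11 = 0.3727 < 1 for every player regardless of endowment, so the Nash equilibrium is zero contribution and the group total is Σ E_j = 28 + 12 + 25 + 8 + 11 + 59 + 34 + 36 + 11 + 55 + 47 = 326.
Each contributed unit returns 4.100 to the group, so the social optimum is full contribution by everyone: group total = 4.100 × 326 = 1336.60.
Efficiency loss = (4.100 − 1) × 326 = 1010.60.

1010.60 hours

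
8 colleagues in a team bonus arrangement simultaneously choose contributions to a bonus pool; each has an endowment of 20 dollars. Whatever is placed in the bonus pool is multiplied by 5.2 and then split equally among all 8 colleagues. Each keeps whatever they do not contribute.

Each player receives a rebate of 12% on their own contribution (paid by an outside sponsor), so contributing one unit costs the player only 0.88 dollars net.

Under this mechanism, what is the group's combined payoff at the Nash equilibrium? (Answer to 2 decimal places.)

160.00 dollars

Even with the mechanism, each unit contributed returns only (5.2/8) / 0.88 = 0.7386 per unit of net cost, so contributing nothing is still dominant.
At the Nash equilibrium no one contributes; group total payoff = 8 × 20 = 160.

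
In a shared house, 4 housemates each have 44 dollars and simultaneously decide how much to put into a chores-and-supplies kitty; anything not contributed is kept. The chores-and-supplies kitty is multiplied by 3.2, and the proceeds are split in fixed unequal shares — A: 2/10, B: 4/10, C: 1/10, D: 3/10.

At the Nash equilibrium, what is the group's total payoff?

272.80 dollars

Each unit j contributes comes back to j as 3.2 × (j's share), so j prefers to contribute only if that share exceeds 1/3.2 = 0.3125; otherwise keeping the unit dominates.
The only share above 0.3125 is B's 4/10, contributing 44; the remaining 3 contribute 0. Total contributed: 44.
The chores-and-supplies kitty pays out 3.2 × 44 = 140.80 in total (split across the unequal shares, but the aggregate is all that matters for the group sum).
The 3 free-riders keep 44 each, adding 132. Group total = 132 + 140.80 = 272.80.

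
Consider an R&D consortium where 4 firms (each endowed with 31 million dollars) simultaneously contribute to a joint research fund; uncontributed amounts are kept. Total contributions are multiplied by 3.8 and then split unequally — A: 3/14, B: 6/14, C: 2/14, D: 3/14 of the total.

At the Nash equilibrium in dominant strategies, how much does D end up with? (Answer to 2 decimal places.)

A player with share s gets back 3.8·s per unit contributed, so full contribution is dominant for anyone with s > 1/3.8 = 0.2632 and zero contribution is dominant for anyone below.
B alone (share 6/14) is above the threshold, contributing 31; the remaining 3 contribute 0. Total contributed: 31.
D keeps 31 and receives 3.8 × 31 × 3/14 = 25.24 from the joint research fund, for a payoff of 56.24.

56.24 million dollars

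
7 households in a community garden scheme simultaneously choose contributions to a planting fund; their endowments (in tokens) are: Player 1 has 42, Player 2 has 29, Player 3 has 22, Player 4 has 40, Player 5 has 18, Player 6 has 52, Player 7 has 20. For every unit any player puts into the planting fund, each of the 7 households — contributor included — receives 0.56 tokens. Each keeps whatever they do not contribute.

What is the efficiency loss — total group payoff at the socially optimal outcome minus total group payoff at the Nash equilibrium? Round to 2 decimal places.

The private return per contributed unit is 0.56 < 1 for everyone, so the Nash equilibrium is zero contribution and the group total is Σ E_j = 42 + 29 + 22 + 40 + 18 + 52 + 20 = 223.
Each contributed unit returns 3.920 to the group, so the social optimum is full contribution by everyone: group total = 3.920 × 223 = 874.16.
Efficiency loss = (3.920 − 1) × 223 = 651.16.

651.16 tokens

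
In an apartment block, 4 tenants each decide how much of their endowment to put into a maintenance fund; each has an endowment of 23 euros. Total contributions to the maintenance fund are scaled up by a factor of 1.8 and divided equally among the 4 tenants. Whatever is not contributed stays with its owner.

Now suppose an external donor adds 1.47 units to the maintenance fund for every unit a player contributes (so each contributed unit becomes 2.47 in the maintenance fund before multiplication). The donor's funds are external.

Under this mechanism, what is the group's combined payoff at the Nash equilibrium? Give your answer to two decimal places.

409.03 euros

Under the mechanism each unit contributed yields 1.8 × 2.47 / 4 = 1.1115 back to its contributor per unit of net cost, which exceeds 1, making full contribution the dominant choice for everyone.
So the Nash equilibrium is full contribution by all 4; the group earns 1.8 × 2.47 × 92 = 409.03.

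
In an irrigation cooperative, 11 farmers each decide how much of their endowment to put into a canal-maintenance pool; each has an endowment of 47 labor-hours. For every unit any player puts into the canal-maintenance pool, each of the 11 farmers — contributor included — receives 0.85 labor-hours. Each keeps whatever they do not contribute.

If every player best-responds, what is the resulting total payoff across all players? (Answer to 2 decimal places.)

517.00 labor-hours

The private return per contributed unit is 0.85 < 1, so contributing 0 is dominant for every player. At the Nash equilibrium everyone keeps their 47, and the group total is 11 × 47 = 517.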